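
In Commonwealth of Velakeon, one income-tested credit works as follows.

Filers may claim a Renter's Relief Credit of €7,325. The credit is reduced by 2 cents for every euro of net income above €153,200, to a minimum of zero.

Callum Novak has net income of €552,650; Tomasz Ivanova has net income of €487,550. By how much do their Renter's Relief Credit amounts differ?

€638

Callum (€552,650): Renter's Relief Credit: 2% of the €399,450 excess over €153,200 is €7,989 ≥ base, so the credit is €0.
Tomasz (€487,550): Renter's Relief Credit: 2% of the €334,350 excess over €153,200 is €6,687; credit = €7,325 − €6,687 = €638.
Difference: |€0 − €638| = €638.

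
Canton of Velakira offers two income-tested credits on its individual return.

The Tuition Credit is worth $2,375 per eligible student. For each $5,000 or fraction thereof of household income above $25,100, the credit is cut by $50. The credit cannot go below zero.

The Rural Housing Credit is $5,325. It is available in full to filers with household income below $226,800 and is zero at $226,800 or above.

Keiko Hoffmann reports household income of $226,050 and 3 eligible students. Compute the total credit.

Tuition Credit: base = 3 × $2,375 = $7,125. income exceeds $25,100 by $200,950, which is 41 full-or-partial $5,000 increments; reduction = 41 × $50 = $2,050, leaving $5,075.
Rural Housing Credit: $226,050 is below the $226,800 cutoff, so the full $5,325 applies.
Total: $5,075 + $5,325 = $10,400.

$10,400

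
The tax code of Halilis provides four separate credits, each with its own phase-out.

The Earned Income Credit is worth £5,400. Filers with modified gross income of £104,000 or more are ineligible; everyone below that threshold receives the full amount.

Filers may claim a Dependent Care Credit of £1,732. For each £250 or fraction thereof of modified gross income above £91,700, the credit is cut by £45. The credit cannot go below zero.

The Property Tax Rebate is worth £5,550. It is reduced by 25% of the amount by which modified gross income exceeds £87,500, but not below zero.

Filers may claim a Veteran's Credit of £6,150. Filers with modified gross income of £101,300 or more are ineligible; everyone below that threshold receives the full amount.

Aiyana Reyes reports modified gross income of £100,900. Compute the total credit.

£13,817

Earned Income Credit: £100,900 is below the £104,000 cutoff, so the full £5,400 applies.
Dependent Care Credit: income exceeds £91,700 by £9,200, which is 37 full-or-partial £250 increments; reduction = 37 × £45 = £1,665, leaving £67.
Property Tax Rebate: 25% of the £13,400 excess over £87,500 is £3,350; credit = £5,550 − £3,350 = £2,200.
Veteran's Credit: £100,900 is below the £101,300 cutoff, so the full £6,150 applies.
Total: £5,400 + £67 + £2,200 + £6,150 = £13,817.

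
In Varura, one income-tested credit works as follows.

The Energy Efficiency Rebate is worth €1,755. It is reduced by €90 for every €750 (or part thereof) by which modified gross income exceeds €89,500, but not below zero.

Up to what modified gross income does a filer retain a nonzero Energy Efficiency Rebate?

€103,750

After 19 increments the reduction is 19 × €90 = €1,710, leaving €45; one more increment wipes it out. Increment 19 ends at excess 19 × €750 = €14,250, so the highest qualifying income is €89,500 + €14,250 = €103,750.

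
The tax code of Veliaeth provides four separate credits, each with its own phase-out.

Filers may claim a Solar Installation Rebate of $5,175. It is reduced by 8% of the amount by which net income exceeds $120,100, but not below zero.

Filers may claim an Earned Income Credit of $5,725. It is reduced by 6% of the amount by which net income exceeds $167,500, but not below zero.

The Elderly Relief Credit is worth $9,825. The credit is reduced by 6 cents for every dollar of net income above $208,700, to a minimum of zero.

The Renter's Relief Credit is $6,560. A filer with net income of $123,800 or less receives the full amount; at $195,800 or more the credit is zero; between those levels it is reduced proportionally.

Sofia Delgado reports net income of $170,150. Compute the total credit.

Solar Installation Rebate: 8% of the $50,050 excess over $120,100 is $4,004; credit = $5,175 − $4,004 = $1,171.
Earned Income Credit: 6% of the $2,650 excess over $167,500 is $159; credit = $5,725 − $159 = $5,566.
Elderly Relief Credit: $170,150 is at or below the $208,700 threshold, so the full $9,825 applies.
Renter's Relief Credit: $170,150 is $46,350 into a $72,000 phase-out range, leaving 25,650/72,000 of the credit: $6,560 × 25,650/72,000 = $2,337.
Total: $1,171 + $5,566 + $9,825 + $2,337 = $18,899.

$18,899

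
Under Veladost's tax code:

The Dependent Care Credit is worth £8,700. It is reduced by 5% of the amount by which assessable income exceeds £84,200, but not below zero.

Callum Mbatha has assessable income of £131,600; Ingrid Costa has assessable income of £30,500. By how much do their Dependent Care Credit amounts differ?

£2,370

Callum (£131,600): Dependent Care Credit: 5% of the £47,400 excess over £84,200 is £2,370; credit = £8,700 − £2,370 = £6,330.
Ingrid (£30,500): Dependent Care Credit: £30,500 is at or below the £84,200 threshold, so the full £8,700 applies.
Difference: |£6,330 − £8,700| = £2,370.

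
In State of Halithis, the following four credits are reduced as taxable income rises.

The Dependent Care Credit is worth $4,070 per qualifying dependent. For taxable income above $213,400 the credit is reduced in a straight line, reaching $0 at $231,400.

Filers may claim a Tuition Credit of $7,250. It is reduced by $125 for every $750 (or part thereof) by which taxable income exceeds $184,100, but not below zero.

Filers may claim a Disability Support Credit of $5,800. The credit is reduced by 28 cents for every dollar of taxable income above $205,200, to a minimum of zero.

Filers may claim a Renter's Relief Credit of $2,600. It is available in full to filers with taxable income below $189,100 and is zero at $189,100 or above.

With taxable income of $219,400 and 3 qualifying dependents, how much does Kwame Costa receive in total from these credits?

Dependent Care Credit: base = 3 × $4,070 = $12,210. $219,400 is $6,000 into a $18,000 phase-out range, leaving 12,000/18,000 of the credit: $12,210 × 12,000/18,000 = $8,140.
Tuition Credit: income exceeds $184,100 by $35,300, which is 48 full-or-partial $750 increments; reduction = 48 × $125 = $6,000, leaving $1,250.
Disability Support Credit: 28% of the $14,200 excess over $205,200 is $3,976; credit = $5,800 − $3,976 = $1,824.
Renter's Relief Credit: $219,400 meets or exceeds the $189,100 cutoff, so the credit is $0.
Total: $8,140 + $1,250 + $1,824 + $0 = $11,214.

$11,214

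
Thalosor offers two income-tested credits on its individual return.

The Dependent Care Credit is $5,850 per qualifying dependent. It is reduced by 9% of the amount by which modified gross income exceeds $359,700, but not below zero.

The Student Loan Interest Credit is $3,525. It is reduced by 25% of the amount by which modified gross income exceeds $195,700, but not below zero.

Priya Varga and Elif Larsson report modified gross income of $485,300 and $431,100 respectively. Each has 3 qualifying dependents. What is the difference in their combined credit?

Priya ($485,300): Dependent Care Credit: base = 3 × $5,850 = $17,550. 9% of the $125,600 excess over $359,700 is $11,304; credit = $17,550 − $11,304 = $6,246. Student Loan Interest Credit: 25% of the $289,600 excess over $195,700 is $72,400 ≥ base, so the credit is $0. total $6,246 + $0 = $6,246
Elif ($431,100): Dependent Care Credit: base = 3 × $5,850 = $17,550. 9% of the $71,400 excess over $359,700 is $6,426; credit = $17,550 − $6,426 = $11,124. Student Loan Interest Credit: 25% of the $235,400 excess over $195,700 is $58,850 ≥ base, so the credit is $0. total $11,124 + $0 = $11,124
Difference: |$6,246 − $11,124| = $4,878.

$4,878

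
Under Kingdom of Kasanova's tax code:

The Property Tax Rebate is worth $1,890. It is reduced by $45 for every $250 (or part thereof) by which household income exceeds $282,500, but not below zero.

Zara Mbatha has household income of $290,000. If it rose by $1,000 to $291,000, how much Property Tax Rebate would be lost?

At $290,000 — income exceeds $282,500 by $7,500, which is 30 full-or-partial $250 increments; reduction = 30 × $45 = $1,350, leaving $540.
At $291,000 — income exceeds $282,500 by $8,500, which is 34 full-or-partial $250 increments; reduction = 34 × $45 = $1,530, leaving $360.
Lost: $540 − $360 = $180.

$180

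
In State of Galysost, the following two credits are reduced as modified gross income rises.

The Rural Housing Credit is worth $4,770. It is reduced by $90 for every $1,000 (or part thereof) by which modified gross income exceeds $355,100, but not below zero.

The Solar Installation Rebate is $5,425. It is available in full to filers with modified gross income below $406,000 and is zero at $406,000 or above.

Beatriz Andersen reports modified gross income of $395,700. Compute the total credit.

Rural Housing Credit: income exceeds $355,100 by $40,600, which is 41 full-or-partial $1,000 increments; reduction = 41 × $90 = $3,690, leaving $1,080.
Solar Installation Rebate: $395,700 is below the $406,000 cutoff, so the full $5,425 applies.
Total: $1,080 + $5,425 = $6,505.

$6,505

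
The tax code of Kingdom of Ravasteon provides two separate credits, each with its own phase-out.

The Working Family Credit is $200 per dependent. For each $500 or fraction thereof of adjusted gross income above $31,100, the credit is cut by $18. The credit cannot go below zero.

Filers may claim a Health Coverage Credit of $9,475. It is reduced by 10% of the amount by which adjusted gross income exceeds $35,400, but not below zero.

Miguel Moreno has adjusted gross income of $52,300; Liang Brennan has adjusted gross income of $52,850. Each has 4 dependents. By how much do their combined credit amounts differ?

$73

Miguel ($52,300): Working Family Credit: base = 4 × $200 = $800. income exceeds $31,100 by $21,200, which is 43 full-or-partial $500 increments; reduction = 43 × $18 = $774, leaving $26. Health Coverage Credit: 10% of the $16,900 excess over $35,400 is $1,690; credit = $9,475 − $1,690 = $7,785. total $26 + $7,785 = $7,811
Liang ($52,850): Working Family Credit: base = 4 × $200 = $800. income exceeds $31,100 by $21,750, which is 44 full-or-partial $500 increments; reduction = 44 × $18 = $792, leaving $8. Health Coverage Credit: 10% of the $17,450 excess over $35,400 is $1,745; credit = $9,475 − $1,745 = $7,730. total $8 + $7,730 = $7,738
Difference: |$7,811 − $7,738| = $73.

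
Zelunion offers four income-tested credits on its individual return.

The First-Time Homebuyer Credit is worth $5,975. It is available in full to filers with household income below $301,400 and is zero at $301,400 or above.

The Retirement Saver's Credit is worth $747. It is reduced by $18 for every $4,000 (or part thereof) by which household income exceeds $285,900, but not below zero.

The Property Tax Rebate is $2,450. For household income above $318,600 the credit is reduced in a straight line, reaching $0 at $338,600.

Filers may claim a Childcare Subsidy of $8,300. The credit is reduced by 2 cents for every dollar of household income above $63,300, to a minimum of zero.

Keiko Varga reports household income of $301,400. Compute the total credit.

$6,663

First-Time Homebuyer Credit: $301,400 meets or exceeds the $301,400 cutoff, so the credit is $0.
Retirement Saver's Credit: income exceeds $285,900 by $15,500, which is 4 full-or-partial $4,000 increments; reduction = 4 × $18 = $72, leaving $675.
Property Tax Rebate: $301,400 is at or below the $318,600 threshold, so the full $2,450 applies.
Childcare Subsidy: 2% of the $238,100 excess over $63,300 is $4,762; credit = $8,300 − $4,762 = $3,538.
Total: $0 + $675 + $2,450 + $3,538 = $6,663.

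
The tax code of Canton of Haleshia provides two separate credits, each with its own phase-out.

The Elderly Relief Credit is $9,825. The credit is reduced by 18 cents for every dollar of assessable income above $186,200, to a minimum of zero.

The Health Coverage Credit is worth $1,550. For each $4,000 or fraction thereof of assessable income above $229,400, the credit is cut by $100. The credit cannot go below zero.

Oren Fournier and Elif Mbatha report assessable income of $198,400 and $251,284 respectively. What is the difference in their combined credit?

Oren ($198,400): Elderly Relief Credit: 18% of the $12,200 excess over $186,200 is $2,196; credit = $9,825 − $2,196 = $7,629. Health Coverage Credit: $198,400 is at or below the $229,400 threshold, so the full $1,550 applies. total $7,629 + $1,550 = $9,179
Elif ($251,284): Elderly Relief Credit: 18% of the $65,084 excess over $186,200 is $11,715.12 ≥ base, so the credit is $0. Health Coverage Credit: income exceeds $229,400 by $21,884, which is 6 full-or-partial $4,000 increments; reduction = 6 × $100 = $600, leaving $950. total $0 + $950 = $950
Difference: |$9,179 − $950| = $8,229.

$8,229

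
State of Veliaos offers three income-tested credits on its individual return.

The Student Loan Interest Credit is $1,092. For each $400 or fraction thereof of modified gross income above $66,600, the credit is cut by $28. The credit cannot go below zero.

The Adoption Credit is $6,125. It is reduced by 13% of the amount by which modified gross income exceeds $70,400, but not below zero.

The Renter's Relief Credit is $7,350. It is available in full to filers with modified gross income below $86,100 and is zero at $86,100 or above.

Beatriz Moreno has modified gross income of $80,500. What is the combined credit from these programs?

Student Loan Interest Credit: income exceeds $66,600 by $13,900, which is 35 full-or-partial $400 increments; reduction = 35 × $28 = $980, leaving $112.
Adoption Credit: 13% of the $10,100 excess over $70,400 is $1,313; credit = $6,125 − $1,313 = $4,812.
Renter's Relief Credit: $80,500 is below the $86,100 cutoff, so the full $7,350 applies.
Total: $112 + $4,812 + $7,350 = $12,274.

$12,274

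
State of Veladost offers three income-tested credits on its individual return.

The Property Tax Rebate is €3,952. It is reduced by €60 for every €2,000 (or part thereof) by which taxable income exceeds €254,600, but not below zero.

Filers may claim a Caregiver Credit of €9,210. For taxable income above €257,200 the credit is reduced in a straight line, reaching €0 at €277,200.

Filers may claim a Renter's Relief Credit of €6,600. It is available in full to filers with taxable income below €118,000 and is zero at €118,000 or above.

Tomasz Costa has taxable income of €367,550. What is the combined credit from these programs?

Property Tax Rebate: income exceeds €254,600 by €112,950, which is 57 full-or-partial €2,000 increments; reduction = 57 × €60 = €3,420, leaving €532.
Caregiver Credit: €367,550 is at or above €277,200, so the credit is €0.
Renter's Relief Credit: €367,550 meets or exceeds the €118,000 cutoff, so the credit is €0.
Total: €532 + €0 + €0 = €532.

€532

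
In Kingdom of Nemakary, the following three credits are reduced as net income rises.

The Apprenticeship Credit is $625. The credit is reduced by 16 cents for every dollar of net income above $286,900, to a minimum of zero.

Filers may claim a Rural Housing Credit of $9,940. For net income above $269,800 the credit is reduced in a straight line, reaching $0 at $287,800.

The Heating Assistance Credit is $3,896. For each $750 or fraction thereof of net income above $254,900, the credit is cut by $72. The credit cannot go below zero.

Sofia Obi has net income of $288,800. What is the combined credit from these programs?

Apprenticeship Credit: 16% of the $1,900 excess over $286,900 is $304; credit = $625 − $304 = $321.
Rural Housing Credit: $288,800 is at or above $287,800, so the credit is $0.
Heating Assistance Credit: income exceeds $254,900 by $33,900, which is 46 full-or-partial $750 increments; reduction = 46 × $72 = $3,312, leaving $584.
Total: $321 + $0 + $584 = $905.

$905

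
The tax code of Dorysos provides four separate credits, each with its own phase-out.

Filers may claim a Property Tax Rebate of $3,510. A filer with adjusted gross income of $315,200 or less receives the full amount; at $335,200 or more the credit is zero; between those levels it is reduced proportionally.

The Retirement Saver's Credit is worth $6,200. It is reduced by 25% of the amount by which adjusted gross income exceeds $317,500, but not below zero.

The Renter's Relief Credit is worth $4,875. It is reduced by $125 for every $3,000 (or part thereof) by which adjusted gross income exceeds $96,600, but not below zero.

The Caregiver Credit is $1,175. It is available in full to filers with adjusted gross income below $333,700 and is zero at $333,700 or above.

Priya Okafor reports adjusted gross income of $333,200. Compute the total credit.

$3,801

Property Tax Rebate: $333,200 is $18,000 into a $20,000 phase-out range, leaving 2,000/20,000 of the credit: $3,510 × 2,000/20,000 = $351.
Retirement Saver's Credit: 25% of the $15,700 excess over $317,500 is $3,925; credit = $6,200 − $3,925 = $2,275.
Renter's Relief Credit: income exceeds $96,600 by $236,600 → 79 increments × $125 = $9,875 ≥ base, so the credit is $0.
Caregiver Credit: $333,200 is below the $333,700 cutoff, so the full $1,175 applies.
Total: $351 + $2,275 + $0 + $1,175 = $3,801.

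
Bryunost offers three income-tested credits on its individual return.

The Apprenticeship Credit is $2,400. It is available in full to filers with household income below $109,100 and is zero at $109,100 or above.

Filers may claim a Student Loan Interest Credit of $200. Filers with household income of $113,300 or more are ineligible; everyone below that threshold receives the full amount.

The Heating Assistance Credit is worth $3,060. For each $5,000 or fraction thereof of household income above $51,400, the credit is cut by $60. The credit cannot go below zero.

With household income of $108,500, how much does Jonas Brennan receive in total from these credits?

Apprenticeship Credit: $108,500 is below the $109,100 cutoff, so the full $2,400 applies.
Student Loan Interest Credit: $108,500 is below the $113,300 cutoff, so the full $200 applies.
Heating Assistance Credit: income exceeds $51,400 by $57,100, which is 12 full-or-partial $5,000 increments; reduction = 12 × $60 = $720, leaving $2,340.
Total: $2,400 + $200 + $2,340 = $4,940.

$4,940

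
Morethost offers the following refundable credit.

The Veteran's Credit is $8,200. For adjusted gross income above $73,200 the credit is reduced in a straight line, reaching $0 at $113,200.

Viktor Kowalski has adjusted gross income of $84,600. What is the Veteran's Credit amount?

$5,863

Veteran's Credit: $84,600 is $11,400 into a $40,000 phase-out range, leaving 28,600/40,000 of the credit: $8,200 × 28,600/40,000 = $5,863.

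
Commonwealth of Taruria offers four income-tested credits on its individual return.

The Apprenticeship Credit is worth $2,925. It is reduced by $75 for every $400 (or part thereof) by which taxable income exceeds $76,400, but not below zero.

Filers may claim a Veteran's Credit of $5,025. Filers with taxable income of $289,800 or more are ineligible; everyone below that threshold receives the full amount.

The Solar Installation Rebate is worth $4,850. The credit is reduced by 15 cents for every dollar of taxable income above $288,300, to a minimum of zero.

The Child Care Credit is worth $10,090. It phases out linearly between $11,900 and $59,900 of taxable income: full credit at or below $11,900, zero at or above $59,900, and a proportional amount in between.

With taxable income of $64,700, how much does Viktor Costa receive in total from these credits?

$12,800

Apprenticeship Credit: $64,700 is at or below the $76,400 threshold, so the full $2,925 applies.
Veteran's Credit: $64,700 is below the $289,800 cutoff, so the full $5,025 applies.
Solar Installation Rebate: $64,700 is at or below the $288,300 threshold, so the full $4,850 applies.
Child Care Credit: $64,700 is at or above $59,900, so the credit is $0.
Total: $2,925 + $5,025 + $4,850 + $0 = $12,800.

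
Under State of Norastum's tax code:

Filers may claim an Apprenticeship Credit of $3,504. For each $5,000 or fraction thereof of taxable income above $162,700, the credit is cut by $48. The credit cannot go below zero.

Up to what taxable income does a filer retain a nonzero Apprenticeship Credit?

After 72 increments the reduction is 72 × $48 = $3,456, leaving $48; one more increment wipes it out. Increment 72 ends at excess 72 × $5,000 = $360,000, so the highest qualifying income is $162,700 + $360,000 = $522,700.

$522,700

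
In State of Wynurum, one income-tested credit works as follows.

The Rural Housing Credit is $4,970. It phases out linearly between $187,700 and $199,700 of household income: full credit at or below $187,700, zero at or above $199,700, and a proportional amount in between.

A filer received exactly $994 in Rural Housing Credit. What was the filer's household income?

$197,300

$994 is 994/4,970 of the full $4,970, so 3,976/4,970 of the $12,000 range has been used: income = $187,700 + $12,000 × 3,976/4,970 = $197,300.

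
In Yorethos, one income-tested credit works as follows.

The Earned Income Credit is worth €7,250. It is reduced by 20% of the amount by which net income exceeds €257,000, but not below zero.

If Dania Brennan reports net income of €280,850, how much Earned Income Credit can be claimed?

Earned Income Credit: 20% of the €23,850 excess over €257,000 is €4,770; credit = €7,250 − €4,770 = €2,480.

€2,480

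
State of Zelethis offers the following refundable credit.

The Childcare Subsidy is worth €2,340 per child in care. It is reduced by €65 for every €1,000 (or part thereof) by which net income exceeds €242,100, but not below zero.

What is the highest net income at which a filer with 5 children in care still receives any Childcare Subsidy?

Full credit = 5 × €2,340 = €11,700.
After 179 increments the reduction is 179 × €65 = €11,635, leaving €65; one more increment wipes it out. Increment 179 ends at excess 179 × €1,000 = €179,000, so the highest qualifying income is €242,100 + €179,000 = €421,100.

€421,100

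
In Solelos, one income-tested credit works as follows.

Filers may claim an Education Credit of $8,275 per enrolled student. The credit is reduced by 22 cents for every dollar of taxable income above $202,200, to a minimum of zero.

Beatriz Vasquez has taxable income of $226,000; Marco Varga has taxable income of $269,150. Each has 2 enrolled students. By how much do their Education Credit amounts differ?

Beatriz ($226,000): Education Credit: base = 2 × $8,275 = $16,550. 22% of the $23,800 excess over $202,200 is $5,236; credit = $16,550 − $5,236 = $11,314.
Marco ($269,150): Education Credit: base = 2 × $8,275 = $16,550. 22% of the $66,950 excess over $202,200 is $14,729; credit = $16,550 − $14,729 = $1,821.
Difference: |$11,314 − $1,821| = $9,493.

$9,493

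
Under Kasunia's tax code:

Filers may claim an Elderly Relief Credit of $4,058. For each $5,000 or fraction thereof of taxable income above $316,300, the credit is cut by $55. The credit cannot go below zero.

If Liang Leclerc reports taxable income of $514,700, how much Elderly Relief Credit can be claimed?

Elderly Relief Credit: income exceeds $316,300 by $198,400, which is 40 full-or-partial $5,000 increments; reduction = 40 × $55 = $2,200, leaving $1,858.

$1,858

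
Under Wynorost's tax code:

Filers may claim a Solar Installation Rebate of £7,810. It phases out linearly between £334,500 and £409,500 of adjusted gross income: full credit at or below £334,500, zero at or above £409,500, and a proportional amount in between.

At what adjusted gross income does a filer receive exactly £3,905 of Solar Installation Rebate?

£372,000

£3,905 is 3,905/7,810 of the full £7,810, so 3,905/7,810 of the £75,000 range has been used: income = £334,500 + £75,000 × 3,905/7,810 = £372,000.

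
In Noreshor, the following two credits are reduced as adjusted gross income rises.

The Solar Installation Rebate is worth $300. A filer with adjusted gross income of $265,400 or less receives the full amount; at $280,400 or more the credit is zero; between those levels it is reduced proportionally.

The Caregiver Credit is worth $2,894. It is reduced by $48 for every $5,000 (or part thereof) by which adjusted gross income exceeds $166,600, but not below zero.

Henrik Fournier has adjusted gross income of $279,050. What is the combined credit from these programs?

Solar Installation Rebate: $279,050 is $13,650 into a $15,000 phase-out range, leaving 1,350/15,000 of the credit: $300 × 1,350/15,000 = $27.
Caregiver Credit: income exceeds $166,600 by $112,450, which is 23 full-or-partial $5,000 increments; reduction = 23 × $48 = $1,104, leaving $1,790.
Total: $27 + $1,790 = $1,817.

$1,817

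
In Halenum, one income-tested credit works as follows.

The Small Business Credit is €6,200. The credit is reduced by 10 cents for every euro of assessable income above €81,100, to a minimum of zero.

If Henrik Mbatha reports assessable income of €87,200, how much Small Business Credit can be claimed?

Small Business Credit: 10% of the €6,100 excess over €81,100 is €610; credit = €6,200 − €610 = €5,590.

€5,590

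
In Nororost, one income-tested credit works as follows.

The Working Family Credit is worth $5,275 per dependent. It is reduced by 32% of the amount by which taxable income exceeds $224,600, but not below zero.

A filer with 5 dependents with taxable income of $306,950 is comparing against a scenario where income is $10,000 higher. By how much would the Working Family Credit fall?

$23

At $306,950 — base = 5 × $5,275 = $26,375. 32% of the $82,350 excess over $224,600 is $26,352; credit = $26,375 − $26,352 = $23.
At $316,950 — base = 5 × $5,275 = $26,375. 32% of the $92,350 excess over $224,600 is $29,552 ≥ base, so the credit is $0.
Lost: $23 − $0 = $23.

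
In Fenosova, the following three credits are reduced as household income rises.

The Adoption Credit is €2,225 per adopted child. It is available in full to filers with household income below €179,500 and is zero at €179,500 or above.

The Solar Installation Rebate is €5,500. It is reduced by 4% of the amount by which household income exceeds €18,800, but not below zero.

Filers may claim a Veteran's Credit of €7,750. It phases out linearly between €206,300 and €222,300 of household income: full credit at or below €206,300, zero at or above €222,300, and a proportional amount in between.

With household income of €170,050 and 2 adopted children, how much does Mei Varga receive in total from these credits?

€12,200

Adoption Credit: base = 2 × €2,225 = €4,450. €170,050 is below the €179,500 cutoff, so the full €4,450 applies.
Solar Installation Rebate: 4% of the €151,250 excess over €18,800 is €6,050 ≥ base, so the credit is €0.
Veteran's Credit: €170,050 is at or below the €206,300 threshold, so the full €7,750 applies.
Total: €4,450 + €0 + €7,750 = €12,200.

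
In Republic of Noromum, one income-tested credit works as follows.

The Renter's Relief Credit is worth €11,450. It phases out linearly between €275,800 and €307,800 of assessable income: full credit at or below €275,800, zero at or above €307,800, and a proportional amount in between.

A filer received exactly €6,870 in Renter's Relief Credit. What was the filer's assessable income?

€288,600

€6,870 is 6,870/11,450 of the full €11,450, so 4,580/11,450 of the €32,000 range has been used: income = €275,800 + €32,000 × 4,580/11,450 = €288,600.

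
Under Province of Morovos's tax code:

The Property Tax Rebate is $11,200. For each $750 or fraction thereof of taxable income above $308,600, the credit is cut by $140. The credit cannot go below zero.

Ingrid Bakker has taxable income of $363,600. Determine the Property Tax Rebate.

$840

Property Tax Rebate: income exceeds $308,600 by $55,000, which is 74 full-or-partial $750 increments; reduction = 74 × $140 = $10,360, leaving $840.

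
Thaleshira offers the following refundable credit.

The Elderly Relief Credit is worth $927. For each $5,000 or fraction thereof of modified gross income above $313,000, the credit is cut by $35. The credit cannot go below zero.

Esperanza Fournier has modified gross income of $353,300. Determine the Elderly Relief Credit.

$612

Elderly Relief Credit: income exceeds $313,000 by $40,300, which is 9 full-or-partial $5,000 increments; reduction = 9 × $35 = $315, leaving $612.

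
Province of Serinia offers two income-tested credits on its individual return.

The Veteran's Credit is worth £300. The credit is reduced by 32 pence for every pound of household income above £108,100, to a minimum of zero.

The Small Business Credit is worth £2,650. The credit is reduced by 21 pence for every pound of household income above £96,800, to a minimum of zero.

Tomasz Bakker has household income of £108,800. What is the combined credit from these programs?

Veteran's Credit: 32% of the £700 excess over £108,100 is £224; credit = £300 − £224 = £76.
Small Business Credit: 21% of the £12,000 excess over £96,800 is £2,520; credit = £2,650 − £2,520 = £130.
Total: £76 + £130 = £206.

£206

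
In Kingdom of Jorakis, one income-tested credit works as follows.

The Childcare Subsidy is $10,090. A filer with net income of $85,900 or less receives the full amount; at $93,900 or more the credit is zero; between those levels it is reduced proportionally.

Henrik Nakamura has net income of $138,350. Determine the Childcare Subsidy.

Childcare Subsidy: $138,350 is at or above $93,900, so the credit is $0.

$0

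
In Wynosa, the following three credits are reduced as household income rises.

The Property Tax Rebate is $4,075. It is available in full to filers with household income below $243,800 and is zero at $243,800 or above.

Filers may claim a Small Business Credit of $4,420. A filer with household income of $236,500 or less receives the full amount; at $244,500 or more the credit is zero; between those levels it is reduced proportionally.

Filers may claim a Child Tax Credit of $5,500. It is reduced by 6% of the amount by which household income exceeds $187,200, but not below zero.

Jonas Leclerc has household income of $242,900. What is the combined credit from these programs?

$7,117

Property Tax Rebate: $242,900 is below the $243,800 cutoff, so the full $4,075 applies.
Small Business Credit: $242,900 is $6,400 into a $8,000 phase-out range, leaving 1,600/8,000 of the credit: $4,420 × 1,600/8,000 = $884.
Child Tax Credit: 6% of the $55,700 excess over $187,200 is $3,342; credit = $5,500 − $3,342 = $2,158.
Total: $4,075 + $884 + $2,158 = $7,117.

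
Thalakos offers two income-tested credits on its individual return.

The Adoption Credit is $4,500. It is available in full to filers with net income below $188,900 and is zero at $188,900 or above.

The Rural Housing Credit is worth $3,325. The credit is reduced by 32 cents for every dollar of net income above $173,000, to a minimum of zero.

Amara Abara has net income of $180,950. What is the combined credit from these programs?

Adoption Credit: $180,950 is below the $188,900 cutoff, so the full $4,500 applies.
Rural Housing Credit: 32% of the $7,950 excess over $173,000 is $2,544; credit = $3,325 − $2,544 = $781.
Total: $4,500 + $781 = $5,281.

$5,281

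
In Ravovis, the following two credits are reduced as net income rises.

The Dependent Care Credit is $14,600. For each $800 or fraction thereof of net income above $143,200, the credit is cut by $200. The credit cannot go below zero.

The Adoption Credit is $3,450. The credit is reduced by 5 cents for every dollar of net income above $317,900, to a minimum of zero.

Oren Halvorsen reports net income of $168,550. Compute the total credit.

$11,650

Dependent Care Credit: income exceeds $143,200 by $25,350, which is 32 full-or-partial $800 increments; reduction = 32 × $200 = $6,400, leaving $8,200.
Adoption Credit: $168,550 is at or below the $317,900 threshold, so the full $3,450 applies.
Total: $8,200 + $3,450 = $11,650.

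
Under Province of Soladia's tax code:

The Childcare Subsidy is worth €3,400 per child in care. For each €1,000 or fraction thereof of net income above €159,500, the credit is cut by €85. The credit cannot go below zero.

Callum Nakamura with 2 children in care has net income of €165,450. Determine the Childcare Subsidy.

€6,290

Childcare Subsidy: base = 2 × €3,400 = €6,800. income exceeds €159,500 by €5,950, which is 6 full-or-partial €1,000 increments; reduction = 6 × €85 = €510, leaving €6,290.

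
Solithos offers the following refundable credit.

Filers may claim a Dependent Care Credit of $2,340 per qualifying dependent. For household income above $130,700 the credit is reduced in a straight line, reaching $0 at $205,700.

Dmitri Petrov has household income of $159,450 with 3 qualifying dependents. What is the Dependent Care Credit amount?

Dependent Care Credit: base = 3 × $2,340 = $7,020. $159,450 is $28,750 into a $75,000 phase-out range, leaving 46,250/75,000 of the credit: $7,020 × 46,250/75,000 = $4,329.

$4,329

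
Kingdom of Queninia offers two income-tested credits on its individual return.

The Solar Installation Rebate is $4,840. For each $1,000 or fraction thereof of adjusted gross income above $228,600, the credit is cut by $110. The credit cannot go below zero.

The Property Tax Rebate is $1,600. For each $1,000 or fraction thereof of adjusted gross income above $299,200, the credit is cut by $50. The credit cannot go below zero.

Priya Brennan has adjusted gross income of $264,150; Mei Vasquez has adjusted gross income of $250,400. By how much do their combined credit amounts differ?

$1,540

Priya ($264,150): Solar Installation Rebate: income exceeds $228,600 by $35,550, which is 36 full-or-partial $1,000 increments; reduction = 36 × $110 = $3,960, leaving $880. Property Tax Rebate: $264,150 is at or below the $299,200 threshold, so the full $1,600 applies. total $880 + $1,600 = $2,480
Mei ($250,400): Solar Installation Rebate: income exceeds $228,600 by $21,800, which is 22 full-or-partial $1,000 increments; reduction = 22 × $110 = $2,420, leaving $2,420. Property Tax Rebate: $250,400 is at or below the $299,200 threshold, so the full $1,600 applies. total $2,420 + $1,600 = $4,020
Difference: |$2,480 − $4,020| = $1,540.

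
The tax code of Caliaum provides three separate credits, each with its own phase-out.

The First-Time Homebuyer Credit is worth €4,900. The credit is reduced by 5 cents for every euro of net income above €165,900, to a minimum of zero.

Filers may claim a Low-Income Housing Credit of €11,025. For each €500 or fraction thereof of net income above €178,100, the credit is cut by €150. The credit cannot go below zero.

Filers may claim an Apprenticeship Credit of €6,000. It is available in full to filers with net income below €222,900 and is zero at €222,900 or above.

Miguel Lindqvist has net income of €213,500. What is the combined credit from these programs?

€8,895

First-Time Homebuyer Credit: 5% of the €47,600 excess over €165,900 is €2,380; credit = €4,900 − €2,380 = €2,520.
Low-Income Housing Credit: income exceeds €178,100 by €35,400, which is 71 full-or-partial €500 increments; reduction = 71 × €150 = €10,650, leaving €375.
Apprenticeship Credit: €213,500 is below the €222,900 cutoff, so the full €6,000 applies.
Total: €2,520 + €375 + €6,000 = €8,895.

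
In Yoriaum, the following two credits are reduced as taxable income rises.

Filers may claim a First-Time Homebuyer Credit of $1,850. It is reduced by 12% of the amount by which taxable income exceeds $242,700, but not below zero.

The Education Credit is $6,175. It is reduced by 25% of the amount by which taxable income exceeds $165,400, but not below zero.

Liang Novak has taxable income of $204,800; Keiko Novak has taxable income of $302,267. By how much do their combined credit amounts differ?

$1,850

Liang ($204,800): First-Time Homebuyer Credit: $204,800 is at or below the $242,700 threshold, so the full $1,850 applies. Education Credit: 25% of the $39,400 excess over $165,400 is $9,850 ≥ base, so the credit is $0. total $1,850 + $0 = $1,850
Keiko ($302,267): First-Time Homebuyer Credit: 12% of the $59,567 excess over $242,700 is $7,148.04 ≥ base, so the credit is $0. Education Credit: 25% of the $136,867 excess over $165,400 is $34,216.75 ≥ base, so the credit is $0. total $0 + $0 = $0
Difference: |$1,850 − $0| = $1,850.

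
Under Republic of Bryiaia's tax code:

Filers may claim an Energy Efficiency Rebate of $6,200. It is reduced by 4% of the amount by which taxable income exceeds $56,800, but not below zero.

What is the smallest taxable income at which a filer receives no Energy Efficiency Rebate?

$211,800

The credit falls by 4% of each dollar above $56,800, so it reaches zero when the excess is $6,200 / 4% = $155,000: income = $56,800 + $155,000 = $211,800.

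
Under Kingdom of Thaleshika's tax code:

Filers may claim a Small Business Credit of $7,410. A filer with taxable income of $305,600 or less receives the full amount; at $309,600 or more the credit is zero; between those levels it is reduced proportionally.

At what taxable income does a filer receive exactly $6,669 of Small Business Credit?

$306,000

$6,669 is 6,669/7,410 of the full $7,410, so 741/7,410 of the $4,000 range has been used: income = $305,600 + $4,000 × 741/7,410 = $306,000.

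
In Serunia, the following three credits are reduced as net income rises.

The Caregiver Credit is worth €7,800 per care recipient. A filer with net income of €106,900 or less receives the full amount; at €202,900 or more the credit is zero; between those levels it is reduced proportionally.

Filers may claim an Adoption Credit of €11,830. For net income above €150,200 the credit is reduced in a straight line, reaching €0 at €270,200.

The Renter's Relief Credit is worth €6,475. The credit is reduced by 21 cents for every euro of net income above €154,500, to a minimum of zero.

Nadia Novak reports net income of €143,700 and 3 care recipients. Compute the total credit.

€32,735

Caregiver Credit: base = 3 × €7,800 = €23,400. €143,700 is €36,800 into a €96,000 phase-out range, leaving 59,200/96,000 of the credit: €23,400 × 59,200/96,000 = €14,430.
Adoption Credit: €143,700 is at or below the €150,200 threshold, so the full €11,830 applies.
Renter's Relief Credit: €143,700 is at or below the €154,500 threshold, so the full €6,475 applies.
Total: €14,430 + €11,830 + €6,475 = €32,735.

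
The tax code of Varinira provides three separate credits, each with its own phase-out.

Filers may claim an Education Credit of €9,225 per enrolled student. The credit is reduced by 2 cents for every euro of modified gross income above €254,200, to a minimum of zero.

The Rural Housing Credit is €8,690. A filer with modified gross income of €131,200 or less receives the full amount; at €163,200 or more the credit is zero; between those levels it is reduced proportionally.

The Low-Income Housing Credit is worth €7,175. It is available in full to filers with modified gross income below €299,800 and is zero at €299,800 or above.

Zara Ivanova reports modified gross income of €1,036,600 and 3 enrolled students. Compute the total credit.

€12,027

Education Credit: base = 3 × €9,225 = €27,675. 2% of the €782,400 excess over €254,200 is €15,648; credit = €27,675 − €15,648 = €12,027.
Rural Housing Credit: €1,036,600 is at or above €163,200, so the credit is €0.
Low-Income Housing Credit: €1,036,600 meets or exceeds the €299,800 cutoff, so the credit is €0.
Total: €12,027 + €0 + €0 = €12,027.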